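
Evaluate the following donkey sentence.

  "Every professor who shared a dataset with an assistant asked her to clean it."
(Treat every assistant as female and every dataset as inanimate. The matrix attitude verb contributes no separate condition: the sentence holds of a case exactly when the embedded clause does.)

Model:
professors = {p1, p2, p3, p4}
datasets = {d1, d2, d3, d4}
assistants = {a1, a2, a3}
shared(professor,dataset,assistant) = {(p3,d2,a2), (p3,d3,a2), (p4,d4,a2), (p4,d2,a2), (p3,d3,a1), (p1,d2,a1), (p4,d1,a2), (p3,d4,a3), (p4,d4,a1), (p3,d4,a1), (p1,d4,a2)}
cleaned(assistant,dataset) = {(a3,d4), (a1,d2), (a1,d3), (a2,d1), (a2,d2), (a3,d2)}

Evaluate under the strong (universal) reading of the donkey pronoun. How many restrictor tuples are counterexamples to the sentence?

5

"her" takes "an assistant" as antecedent and "it" takes "a dataset"; both are donkey pronouns co-varying with the restrictor.
Strong reading: for every (p,d,a) with shared(p,d,a), cleaned(a,d).
Restrictor triples: (p1,d2,a1)→cleaned(a1,d2) ✓  (p1,d4,a2)→cleaned(a2,d4) ✗  (p3,d2,a2)→cleaned(a2,d2) ✓  (p3,d3,a1)→cleaned(a1,d3) ✓  (p3,d3,a2)→cleaned(a2,d3) ✗  (p3,d4,a1)→cleaned(a1,d4) ✗  (p3,d4,a3)→cleaned(a3,d4) ✓  (p4,d1,a2)→cleaned(a2,d1) ✓  (p4,d2,a2)→cleaned(a2,d2) ✓  (p4,d4,a1)→cleaned(a1,d4) ✗  (p4,d4,a2)→cleaned(a2,d4) ✗
Counterexamples (restrictor triples failing the scope): 5.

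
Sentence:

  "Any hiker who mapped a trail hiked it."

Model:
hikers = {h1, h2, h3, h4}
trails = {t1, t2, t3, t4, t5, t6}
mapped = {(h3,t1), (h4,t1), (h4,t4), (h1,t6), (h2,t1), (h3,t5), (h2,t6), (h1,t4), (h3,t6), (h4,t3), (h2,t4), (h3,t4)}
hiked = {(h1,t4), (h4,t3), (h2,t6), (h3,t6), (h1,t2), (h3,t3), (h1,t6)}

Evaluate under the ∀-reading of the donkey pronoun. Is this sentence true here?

False

"it" takes "a trail" as antecedent — a donkey pronoun bound across the clause boundary.
Strong reading: for every (h,t) with mapped(h,t), hiked(h,t).
Restrictor pairs: (h1,t4) ✓  (h1,t6) ✓  (h2,t1) ✗  (h2,t4) ✗  (h2,t6) ✓  (h3,t1) ✗  (h3,t4) ✗  (h3,t5) ✗  (h3,t6) ✓  (h4,t1) ✗  (h4,t3) ✓  (h4,t4) ✗
Counterexample: (h2,t1) is in mapped but fails the scope.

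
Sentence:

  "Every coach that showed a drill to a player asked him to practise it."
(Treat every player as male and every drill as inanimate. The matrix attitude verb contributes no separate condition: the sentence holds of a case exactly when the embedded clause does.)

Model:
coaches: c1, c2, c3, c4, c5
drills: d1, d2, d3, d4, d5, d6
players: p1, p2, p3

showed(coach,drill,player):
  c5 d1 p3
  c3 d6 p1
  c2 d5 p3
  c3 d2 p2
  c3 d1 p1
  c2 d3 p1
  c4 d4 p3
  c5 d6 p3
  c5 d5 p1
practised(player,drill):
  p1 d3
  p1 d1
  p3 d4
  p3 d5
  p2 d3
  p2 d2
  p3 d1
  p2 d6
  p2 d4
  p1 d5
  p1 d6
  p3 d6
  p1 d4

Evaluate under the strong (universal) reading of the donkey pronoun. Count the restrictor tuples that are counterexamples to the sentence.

"him" takes "a player" as antecedent and "it" takes "a drill"; both are donkey pronouns co-varying with the restrictor.
Strong reading: for every (c,d,p) with showed(c,d,p), practised(p,d).
Restrictor triples: (c2,d3,p1)→practised(p1,d3) ✓  (c2,d5,p3)→practised(p3,d5) ✓  (c3,d1,p1)→practised(p1,d1) ✓  (c3,d2,p2)→practised(p2,d2) ✓  (c3,d6,p1)→practised(p1,d6) ✓  (c4,d4,p3)→practised(p3,d4) ✓  (c5,d1,p3)→practised(p3,d1) ✓  (c5,d5,p1)→practised(p1,d5) ✓  (c5,d6,p3)→practised(p3,d6) ✓
Counterexamples (restrictor triples failing the scope): 0.

0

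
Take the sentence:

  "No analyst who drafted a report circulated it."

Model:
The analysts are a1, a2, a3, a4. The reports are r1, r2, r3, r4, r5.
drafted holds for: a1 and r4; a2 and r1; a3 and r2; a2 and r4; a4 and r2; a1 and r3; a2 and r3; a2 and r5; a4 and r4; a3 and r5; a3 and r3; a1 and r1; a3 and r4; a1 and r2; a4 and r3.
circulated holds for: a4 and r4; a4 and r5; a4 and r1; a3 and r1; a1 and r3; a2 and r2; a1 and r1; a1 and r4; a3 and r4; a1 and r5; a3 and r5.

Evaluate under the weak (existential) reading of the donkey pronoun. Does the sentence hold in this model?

False

"it" takes "a report" as antecedent — a donkey pronoun bound across the clause boundary.
Truth condition: for no (a,r) with drafted(a,r) does circulated(a,r) hold.
Restrictor pairs — does the scope hold? (a1,r1):holds  (a1,r2):fails  (a1,r3):holds  (a1,r4):holds  (a2,r1):fails  (a2,r3):fails  (a2,r4):fails  (a2,r5):fails  (a3,r2):fails  (a3,r3):fails  (a3,r4):holds  (a3,r5):holds  (a4,r2):fails  (a4,r3):fails  (a4,r4):holds
Scope holds for 6 pair(s), so the sentence is false.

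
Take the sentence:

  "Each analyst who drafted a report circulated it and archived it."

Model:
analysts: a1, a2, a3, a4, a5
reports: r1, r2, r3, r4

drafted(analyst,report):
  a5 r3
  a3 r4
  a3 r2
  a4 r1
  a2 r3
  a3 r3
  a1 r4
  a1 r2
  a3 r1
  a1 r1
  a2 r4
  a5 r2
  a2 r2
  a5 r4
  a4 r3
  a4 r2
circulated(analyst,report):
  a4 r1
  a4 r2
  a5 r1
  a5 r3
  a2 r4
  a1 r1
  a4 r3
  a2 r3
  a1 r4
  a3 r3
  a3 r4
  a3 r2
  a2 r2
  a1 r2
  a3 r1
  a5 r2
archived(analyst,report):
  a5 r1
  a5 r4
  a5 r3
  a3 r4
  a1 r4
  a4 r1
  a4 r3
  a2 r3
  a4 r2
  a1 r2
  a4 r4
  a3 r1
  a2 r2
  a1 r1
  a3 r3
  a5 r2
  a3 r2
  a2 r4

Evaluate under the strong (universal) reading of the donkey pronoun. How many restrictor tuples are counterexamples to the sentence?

"it" takes "a report" as antecedent — a donkey pronoun bound across the clause boundary.
Strong reading: for every (a,r) with drafted(a,r), circulated(a,r) ∧ archived(a,r).
Restrictor pairs: (a1,r1) ✓  (a1,r2) ✓  (a1,r4) ✓  (a2,r2) ✓  (a2,r3) ✓  (a2,r4) ✓  (a3,r1) ✓  (a3,r2) ✓  (a3,r3) ✓  (a3,r4) ✓  (a4,r1) ✓  (a4,r2) ✓  (a4,r3) ✓  (a5,r2) ✓  (a5,r3) ✓  (a5,r4) ✗
Counterexamples (restrictor pairs failing the scope): 1.

1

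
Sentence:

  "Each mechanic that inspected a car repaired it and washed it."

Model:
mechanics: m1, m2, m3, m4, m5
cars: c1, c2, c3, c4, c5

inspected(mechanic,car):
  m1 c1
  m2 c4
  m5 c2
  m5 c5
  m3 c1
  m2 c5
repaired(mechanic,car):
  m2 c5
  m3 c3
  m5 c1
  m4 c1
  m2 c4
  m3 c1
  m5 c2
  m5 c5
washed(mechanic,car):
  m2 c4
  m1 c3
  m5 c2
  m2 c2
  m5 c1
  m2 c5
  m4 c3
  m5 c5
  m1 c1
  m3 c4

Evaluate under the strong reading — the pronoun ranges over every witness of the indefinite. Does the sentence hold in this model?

False

"it" takes "a car" as antecedent — a donkey pronoun bound across the clause boundary.
Strong reading: for every (m,c) with inspected(m,c), repaired(m,c) ∧ washed(m,c).
Restrictor pairs: (m1,c1) ✗  (m2,c4) ✓  (m2,c5) ✓  (m3,c1) ✗  (m5,c2) ✓  (m5,c5) ✓
Counterexample: (m1,c1) is in inspected but fails the scope.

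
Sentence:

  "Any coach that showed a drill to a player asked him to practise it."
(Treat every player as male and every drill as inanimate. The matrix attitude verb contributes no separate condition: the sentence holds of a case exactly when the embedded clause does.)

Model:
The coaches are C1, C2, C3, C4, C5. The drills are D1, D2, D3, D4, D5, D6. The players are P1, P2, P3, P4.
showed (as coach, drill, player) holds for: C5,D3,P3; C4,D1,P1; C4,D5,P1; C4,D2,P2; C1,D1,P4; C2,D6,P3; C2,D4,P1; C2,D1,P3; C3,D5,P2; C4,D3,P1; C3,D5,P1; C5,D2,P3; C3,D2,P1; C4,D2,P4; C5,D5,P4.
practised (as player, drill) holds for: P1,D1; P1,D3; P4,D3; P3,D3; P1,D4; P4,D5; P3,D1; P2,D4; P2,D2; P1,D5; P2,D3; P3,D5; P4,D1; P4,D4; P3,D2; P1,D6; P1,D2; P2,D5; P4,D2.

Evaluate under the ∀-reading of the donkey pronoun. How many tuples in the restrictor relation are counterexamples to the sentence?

"him" takes "a player" as antecedent and "it" takes "a drill"; both are donkey pronouns co-varying with the restrictor.
Strong reading: for every (c,d,p) with showed(c,d,p), practised(p,d).
Restrictor triples: (C1,D1,P4)→practised(P4,D1) ✓  (C2,D1,P3)→practised(P3,D1) ✓  (C2,D4,P1)→practised(P1,D4) ✓  (C2,D6,P3)→practised(P3,D6) ✗  (C3,D2,P1)→practised(P1,D2) ✓  (C3,D5,P1)→practised(P1,D5) ✓  (C3,D5,P2)→practised(P2,D5) ✓  (C4,D1,P1)→practised(P1,D1) ✓  (C4,D2,P2)→practised(P2,D2) ✓  (C4,D2,P4)→practised(P4,D2) ✓  (C4,D3,P1)→practised(P1,D3) ✓  (C4,D5,P1)→practised(P1,D5) ✓  (C5,D2,P3)→practised(P3,D2) ✓  (C5,D3,P3)→practised(P3,D3) ✓  (C5,D5,P4)→practised(P4,D5) ✓
Counterexamples (restrictor triples failing the scope): 1.

1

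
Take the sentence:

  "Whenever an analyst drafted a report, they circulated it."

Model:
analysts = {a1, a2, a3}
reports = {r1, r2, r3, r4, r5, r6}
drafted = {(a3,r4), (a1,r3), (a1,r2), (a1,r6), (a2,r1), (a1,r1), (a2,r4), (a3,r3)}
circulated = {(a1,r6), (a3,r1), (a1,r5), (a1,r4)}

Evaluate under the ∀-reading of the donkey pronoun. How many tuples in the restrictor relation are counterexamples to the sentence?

"it" takes "a report" as antecedent — a donkey pronoun bound across the clause boundary.
Strong reading: for every (a,r) with drafted(a,r), circulated(a,r).
Restrictor pairs: (a1,r1) ✗  (a1,r2) ✗  (a1,r3) ✗  (a1,r6) ✓  (a2,r1) ✗  (a2,r4) ✗  (a3,r3) ✗  (a3,r4) ✗
Counterexamples (restrictor pairs failing the scope): 7.

7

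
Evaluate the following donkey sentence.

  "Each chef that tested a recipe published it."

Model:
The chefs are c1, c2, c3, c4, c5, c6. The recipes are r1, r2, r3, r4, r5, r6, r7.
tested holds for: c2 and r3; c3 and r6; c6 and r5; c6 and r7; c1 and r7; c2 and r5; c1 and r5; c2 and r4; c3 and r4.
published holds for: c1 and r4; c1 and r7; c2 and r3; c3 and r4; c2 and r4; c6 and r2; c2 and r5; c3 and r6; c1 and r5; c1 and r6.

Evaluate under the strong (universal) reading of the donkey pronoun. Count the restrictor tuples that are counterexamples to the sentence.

"it" takes "a recipe" as antecedent — a donkey pronoun bound across the clause boundary.
Strong reading: for every (c,r) with tested(c,r), published(c,r).
Restrictor pairs: (c1,r5) ✓  (c1,r7) ✓  (c2,r3) ✓  (c2,r4) ✓  (c2,r5) ✓  (c3,r4) ✓  (c3,r6) ✓  (c6,r5) ✗  (c6,r7) ✗
Counterexamples (restrictor pairs failing the scope): 2.

2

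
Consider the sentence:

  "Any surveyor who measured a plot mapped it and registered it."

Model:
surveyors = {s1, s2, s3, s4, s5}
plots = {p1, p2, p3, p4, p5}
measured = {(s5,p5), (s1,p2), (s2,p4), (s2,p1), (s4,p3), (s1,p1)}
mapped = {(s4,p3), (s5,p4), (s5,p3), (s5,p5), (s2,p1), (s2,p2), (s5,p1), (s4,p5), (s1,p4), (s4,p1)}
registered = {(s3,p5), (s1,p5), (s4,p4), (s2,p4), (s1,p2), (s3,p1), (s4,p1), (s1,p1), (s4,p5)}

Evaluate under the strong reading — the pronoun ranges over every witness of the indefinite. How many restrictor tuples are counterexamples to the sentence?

6

"it" takes "a plot" as antecedent — a donkey pronoun bound across the clause boundary.
Strong reading: for every (s,p) with measured(s,p), mapped(s,p) ∧ registered(s,p).
Restrictor pairs: (s1,p1) ✗  (s1,p2) ✗  (s2,p1) ✗  (s2,p4) ✗  (s4,p3) ✗  (s5,p5) ✗
Counterexamples (restrictor pairs failing the scope): 6.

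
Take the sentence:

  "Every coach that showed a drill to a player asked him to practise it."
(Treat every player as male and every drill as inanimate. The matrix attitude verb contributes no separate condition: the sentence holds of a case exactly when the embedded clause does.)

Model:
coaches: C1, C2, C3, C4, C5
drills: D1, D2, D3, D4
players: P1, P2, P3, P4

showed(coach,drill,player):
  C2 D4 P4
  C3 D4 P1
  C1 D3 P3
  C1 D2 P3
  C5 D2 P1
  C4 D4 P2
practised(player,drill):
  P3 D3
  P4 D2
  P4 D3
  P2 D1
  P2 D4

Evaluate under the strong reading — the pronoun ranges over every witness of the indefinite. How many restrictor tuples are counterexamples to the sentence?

4

"him" takes "a player" as antecedent and "it" takes "a drill"; both are donkey pronouns co-varying with the restrictor.
Strong reading: for every (c,d,p) with showed(c,d,p), practised(p,d).
Restrictor triples: (C1,D2,P3)→practised(P3,D2) ✗  (C1,D3,P3)→practised(P3,D3) ✓  (C2,D4,P4)→practised(P4,D4) ✗  (C3,D4,P1)→practised(P1,D4) ✗  (C4,D4,P2)→practised(P2,D4) ✓  (C5,D2,P1)→practised(P1,D2) ✗
Counterexamples (restrictor triples failing the scope): 4.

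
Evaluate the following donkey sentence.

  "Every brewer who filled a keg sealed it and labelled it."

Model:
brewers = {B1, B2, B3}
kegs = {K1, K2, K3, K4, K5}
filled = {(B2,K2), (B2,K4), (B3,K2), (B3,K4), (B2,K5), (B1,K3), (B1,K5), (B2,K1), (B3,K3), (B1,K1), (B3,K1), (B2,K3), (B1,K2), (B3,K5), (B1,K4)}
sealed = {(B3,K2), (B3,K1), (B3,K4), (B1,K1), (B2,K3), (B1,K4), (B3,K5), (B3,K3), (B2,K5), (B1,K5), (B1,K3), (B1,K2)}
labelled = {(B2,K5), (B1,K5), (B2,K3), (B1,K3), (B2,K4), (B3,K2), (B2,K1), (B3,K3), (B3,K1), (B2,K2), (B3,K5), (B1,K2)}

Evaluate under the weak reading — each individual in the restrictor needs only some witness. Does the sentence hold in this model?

"it" takes "a keg" as antecedent — a donkey pronoun bound across the clause boundary.
Weak reading: every brewer b with some filled-keg has at least one filled-keg k such that sealed(b,k) ∧ labelled(b,k).
Per brewer: B1:✓  B2:✓  B3:✓
Every brewer in the restrictor has a witness.

True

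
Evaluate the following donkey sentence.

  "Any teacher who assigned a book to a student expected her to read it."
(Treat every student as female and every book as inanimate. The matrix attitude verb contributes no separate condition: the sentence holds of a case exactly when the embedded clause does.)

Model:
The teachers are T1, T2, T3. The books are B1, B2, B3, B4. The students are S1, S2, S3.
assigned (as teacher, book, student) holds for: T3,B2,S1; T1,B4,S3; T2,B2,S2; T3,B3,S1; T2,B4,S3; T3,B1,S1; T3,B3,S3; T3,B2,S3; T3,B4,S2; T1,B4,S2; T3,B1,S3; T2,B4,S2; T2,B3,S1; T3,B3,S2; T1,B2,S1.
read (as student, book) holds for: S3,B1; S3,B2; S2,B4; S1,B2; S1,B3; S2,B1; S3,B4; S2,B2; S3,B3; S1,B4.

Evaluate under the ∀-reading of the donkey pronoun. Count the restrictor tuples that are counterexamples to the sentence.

2

"her" takes "a student" as antecedent and "it" takes "a book"; both are donkey pronouns co-varying with the restrictor.
Strong reading: for every (t,b,s) with assigned(t,b,s), read(s,b).
Restrictor triples: (T1,B2,S1)→read(S1,B2) ✓  (T1,B4,S2)→read(S2,B4) ✓  (T1,B4,S3)→read(S3,B4) ✓  (T2,B2,S2)→read(S2,B2) ✓  (T2,B3,S1)→read(S1,B3) ✓  (T2,B4,S2)→read(S2,B4) ✓  (T2,B4,S3)→read(S3,B4) ✓  (T3,B1,S1)→read(S1,B1) ✗  (T3,B1,S3)→read(S3,B1) ✓  (T3,B2,S1)→read(S1,B2) ✓  (T3,B2,S3)→read(S3,B2) ✓  (T3,B3,S1)→read(S1,B3) ✓  (T3,B3,S2)→read(S2,B3) ✗  (T3,B3,S3)→read(S3,B3) ✓  (T3,B4,S2)→read(S2,B4) ✓
Counterexamples (restrictor triples failing the scope): 2.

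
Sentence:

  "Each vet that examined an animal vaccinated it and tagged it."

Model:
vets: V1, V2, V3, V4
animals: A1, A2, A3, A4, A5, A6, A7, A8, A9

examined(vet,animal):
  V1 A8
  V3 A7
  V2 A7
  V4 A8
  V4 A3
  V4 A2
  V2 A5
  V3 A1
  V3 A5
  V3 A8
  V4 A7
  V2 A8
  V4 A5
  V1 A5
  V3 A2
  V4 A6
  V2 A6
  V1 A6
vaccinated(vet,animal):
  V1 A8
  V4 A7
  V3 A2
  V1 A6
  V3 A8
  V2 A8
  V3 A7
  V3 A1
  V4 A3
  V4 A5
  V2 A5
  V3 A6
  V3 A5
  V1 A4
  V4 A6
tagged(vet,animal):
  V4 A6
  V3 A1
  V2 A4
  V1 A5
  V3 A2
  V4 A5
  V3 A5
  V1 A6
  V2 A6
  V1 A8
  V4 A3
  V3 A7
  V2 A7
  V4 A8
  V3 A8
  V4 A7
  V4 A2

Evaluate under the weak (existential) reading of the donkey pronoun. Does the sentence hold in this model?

False

"it" takes "an animal" as antecedent — a donkey pronoun bound across the clause boundary.
Weak reading: every vet v with some examined-animal has at least one examined-animal a such that vaccinated(v,a) ∧ tagged(v,a).
Per vet: V1:✓  V2:✗  V3:✓  V4:✓
V2 has no witness among its examined-animals.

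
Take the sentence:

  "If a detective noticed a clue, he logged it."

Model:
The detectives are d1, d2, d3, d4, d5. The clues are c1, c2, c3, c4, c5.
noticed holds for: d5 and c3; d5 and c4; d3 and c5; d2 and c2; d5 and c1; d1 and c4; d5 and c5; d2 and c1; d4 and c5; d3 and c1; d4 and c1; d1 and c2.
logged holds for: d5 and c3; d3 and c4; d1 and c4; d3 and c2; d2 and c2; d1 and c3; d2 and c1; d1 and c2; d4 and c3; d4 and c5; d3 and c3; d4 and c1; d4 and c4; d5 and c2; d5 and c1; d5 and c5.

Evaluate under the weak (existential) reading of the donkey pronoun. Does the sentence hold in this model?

False

"it" takes "a clue" as antecedent — a donkey pronoun bound across the clause boundary.
Weak reading: every detective d with some noticed-clue has at least one noticed-clue c such that logged(d,c).
Per detective: d1:✓  d2:✓  d3:✗  d4:✓  d5:✓
d3 has no witness among its noticed-clues.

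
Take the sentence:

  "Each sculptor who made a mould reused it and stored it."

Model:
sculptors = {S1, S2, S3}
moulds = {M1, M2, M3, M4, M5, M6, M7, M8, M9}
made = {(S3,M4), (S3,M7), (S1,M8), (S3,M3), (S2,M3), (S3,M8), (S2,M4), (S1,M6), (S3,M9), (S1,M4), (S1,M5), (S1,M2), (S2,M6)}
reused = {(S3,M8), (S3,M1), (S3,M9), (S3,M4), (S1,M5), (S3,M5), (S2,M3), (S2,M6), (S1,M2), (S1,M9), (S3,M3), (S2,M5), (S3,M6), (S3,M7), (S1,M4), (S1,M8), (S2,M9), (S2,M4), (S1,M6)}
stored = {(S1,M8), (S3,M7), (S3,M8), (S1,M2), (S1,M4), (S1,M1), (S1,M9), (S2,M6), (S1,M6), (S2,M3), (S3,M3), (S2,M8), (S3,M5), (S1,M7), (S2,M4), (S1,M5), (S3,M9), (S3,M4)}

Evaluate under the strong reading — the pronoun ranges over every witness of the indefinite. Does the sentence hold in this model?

"it" takes "a mould" as antecedent — a donkey pronoun bound across the clause boundary.
Strong reading: for every (s,m) with made(s,m), reused(s,m) ∧ stored(s,m).
Restrictor pairs: (S1,M2) ✓  (S1,M4) ✓  (S1,M5) ✓  (S1,M6) ✓  (S1,M8) ✓  (S2,M3) ✓  (S2,M4) ✓  (S2,M6) ✓  (S3,M3) ✓  (S3,M4) ✓  (S3,M7) ✓  (S3,M8) ✓  (S3,M9) ✓
Every restrictor pair satisfies the scope.

True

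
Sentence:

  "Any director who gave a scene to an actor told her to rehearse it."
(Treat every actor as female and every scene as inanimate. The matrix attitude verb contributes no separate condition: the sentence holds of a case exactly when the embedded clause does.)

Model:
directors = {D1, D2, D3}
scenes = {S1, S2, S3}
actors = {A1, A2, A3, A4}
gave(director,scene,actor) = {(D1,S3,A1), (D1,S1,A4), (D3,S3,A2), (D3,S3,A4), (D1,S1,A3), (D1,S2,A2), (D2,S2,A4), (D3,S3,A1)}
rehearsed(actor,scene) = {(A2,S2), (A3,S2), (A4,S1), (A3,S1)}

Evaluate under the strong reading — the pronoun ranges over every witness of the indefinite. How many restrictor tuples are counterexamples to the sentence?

"her" takes "an actor" as antecedent and "it" takes "a scene"; both are donkey pronouns co-varying with the restrictor.
Strong reading: for every (d,s,a) with gave(d,s,a), rehearsed(a,s).
Restrictor triples: (D1,S1,A3)→rehearsed(A3,S1) ✓  (D1,S1,A4)→rehearsed(A4,S1) ✓  (D1,S2,A2)→rehearsed(A2,S2) ✓  (D1,S3,A1)→rehearsed(A1,S3) ✗  (D2,S2,A4)→rehearsed(A4,S2) ✗  (D3,S3,A1)→rehearsed(A1,S3) ✗  (D3,S3,A2)→rehearsed(A2,S3) ✗  (D3,S3,A4)→rehearsed(A4,S3) ✗
Counterexamples (restrictor triples failing the scope): 5.

5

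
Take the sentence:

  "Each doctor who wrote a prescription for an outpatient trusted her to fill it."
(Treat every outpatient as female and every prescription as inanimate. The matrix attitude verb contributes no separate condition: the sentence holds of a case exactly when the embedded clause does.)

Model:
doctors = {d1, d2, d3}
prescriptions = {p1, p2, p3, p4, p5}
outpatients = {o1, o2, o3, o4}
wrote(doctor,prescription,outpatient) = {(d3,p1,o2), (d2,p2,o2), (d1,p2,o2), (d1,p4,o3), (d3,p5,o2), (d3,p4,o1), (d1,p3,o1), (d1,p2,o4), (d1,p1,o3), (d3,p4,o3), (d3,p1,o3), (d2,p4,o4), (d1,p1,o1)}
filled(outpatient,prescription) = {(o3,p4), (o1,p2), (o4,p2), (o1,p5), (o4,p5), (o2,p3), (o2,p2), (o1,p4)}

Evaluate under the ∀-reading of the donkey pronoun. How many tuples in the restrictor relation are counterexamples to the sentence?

"her" takes "an outpatient" as antecedent and "it" takes "a prescription"; both are donkey pronouns co-varying with the restrictor.
Strong reading: for every (d,p,o) with wrote(d,p,o), filled(o,p).
Restrictor triples: (d1,p1,o1)→filled(o1,p1) ✗  (d1,p1,o3)→filled(o3,p1) ✗  (d1,p2,o2)→filled(o2,p2) ✓  (d1,p2,o4)→filled(o4,p2) ✓  (d1,p3,o1)→filled(o1,p3) ✗  (d1,p4,o3)→filled(o3,p4) ✓  (d2,p2,o2)→filled(o2,p2) ✓  (d2,p4,o4)→filled(o4,p4) ✗  (d3,p1,o2)→filled(o2,p1) ✗  (d3,p1,o3)→filled(o3,p1) ✗  (d3,p4,o1)→filled(o1,p4) ✓  (d3,p4,o3)→filled(o3,p4) ✓  (d3,p5,o2)→filled(o2,p5) ✗
Counterexamples (restrictor triples failing the scope): 7.

7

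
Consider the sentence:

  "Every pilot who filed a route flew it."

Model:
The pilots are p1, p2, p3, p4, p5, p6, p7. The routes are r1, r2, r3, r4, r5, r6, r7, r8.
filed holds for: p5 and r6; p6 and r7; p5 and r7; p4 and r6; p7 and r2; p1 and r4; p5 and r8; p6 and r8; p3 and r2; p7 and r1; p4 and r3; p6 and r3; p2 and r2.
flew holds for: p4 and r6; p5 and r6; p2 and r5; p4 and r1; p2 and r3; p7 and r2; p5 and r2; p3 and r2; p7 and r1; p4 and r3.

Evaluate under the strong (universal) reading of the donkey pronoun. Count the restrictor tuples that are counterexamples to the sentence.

7

"it" takes "a route" as antecedent — a donkey pronoun bound across the clause boundary.
Strong reading: for every (p,r) with filed(p,r), flew(p,r).
Restrictor pairs: (p1,r4) ✗  (p2,r2) ✗  (p3,r2) ✓  (p4,r3) ✓  (p4,r6) ✓  (p5,r6) ✓  (p5,r7) ✗  (p5,r8) ✗  (p6,r3) ✗  (p6,r7) ✗  (p6,r8) ✗  (p7,r1) ✓  (p7,r2) ✓
Counterexamples (restrictor pairs failing the scope): 7.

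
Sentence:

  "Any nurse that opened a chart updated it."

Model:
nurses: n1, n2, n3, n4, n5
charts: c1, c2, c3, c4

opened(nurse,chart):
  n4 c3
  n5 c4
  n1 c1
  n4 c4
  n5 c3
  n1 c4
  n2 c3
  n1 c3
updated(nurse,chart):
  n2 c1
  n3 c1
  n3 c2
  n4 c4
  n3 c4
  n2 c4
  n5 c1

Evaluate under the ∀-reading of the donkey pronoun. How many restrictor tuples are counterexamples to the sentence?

"it" takes "a chart" as antecedent — a donkey pronoun bound across the clause boundary.
Strong reading: for every (n,c) with opened(n,c), updated(n,c).
Restrictor pairs: (n1,c1) ✗  (n1,c3) ✗  (n1,c4) ✗  (n2,c3) ✗  (n4,c3) ✗  (n4,c4) ✓  (n5,c3) ✗  (n5,c4) ✗
Counterexamples (restrictor pairs failing the scope): 7.

7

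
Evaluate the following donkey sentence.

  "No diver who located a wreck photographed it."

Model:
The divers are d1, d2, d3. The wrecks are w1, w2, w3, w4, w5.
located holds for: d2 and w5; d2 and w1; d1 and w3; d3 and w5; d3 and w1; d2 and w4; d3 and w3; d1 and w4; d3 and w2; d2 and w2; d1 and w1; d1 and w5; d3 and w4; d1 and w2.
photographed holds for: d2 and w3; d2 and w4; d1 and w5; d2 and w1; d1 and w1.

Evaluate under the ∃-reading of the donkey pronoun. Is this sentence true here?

"it" takes "a wreck" as antecedent — a donkey pronoun bound across the clause boundary.
Truth condition: for no (d,w) with located(d,w) does photographed(d,w) hold.
Restrictor pairs — does the scope hold? (d1,w1):holds  (d1,w2):fails  (d1,w3):fails  (d1,w4):fails  (d1,w5):holds  (d2,w1):holds  (d2,w2):fails  (d2,w4):holds  (d2,w5):fails  (d3,w1):fails  (d3,w2):fails  (d3,w3):fails  (d3,w4):fails  (d3,w5):fails
Scope holds for 4 pair(s), so the sentence is false.

False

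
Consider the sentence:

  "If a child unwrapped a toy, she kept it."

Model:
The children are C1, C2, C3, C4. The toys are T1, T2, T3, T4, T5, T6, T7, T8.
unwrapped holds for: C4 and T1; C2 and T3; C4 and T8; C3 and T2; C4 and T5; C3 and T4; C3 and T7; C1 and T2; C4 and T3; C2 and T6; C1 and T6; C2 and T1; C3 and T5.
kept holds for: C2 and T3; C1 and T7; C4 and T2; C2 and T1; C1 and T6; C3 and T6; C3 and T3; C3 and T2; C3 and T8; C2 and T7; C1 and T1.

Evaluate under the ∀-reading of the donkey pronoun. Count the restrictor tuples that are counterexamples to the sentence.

9

"it" takes "a toy" as antecedent — a donkey pronoun bound across the clause boundary.
Strong reading: for every (c,t) with unwrapped(c,t), kept(c,t).
Restrictor pairs: (C1,T2) ✗  (C1,T6) ✓  (C2,T1) ✓  (C2,T3) ✓  (C2,T6) ✗  (C3,T2) ✓  (C3,T4) ✗  (C3,T5) ✗  (C3,T7) ✗  (C4,T1) ✗  (C4,T3) ✗  (C4,T5) ✗  (C4,T8) ✗
Counterexamples (restrictor pairs failing the scope): 9.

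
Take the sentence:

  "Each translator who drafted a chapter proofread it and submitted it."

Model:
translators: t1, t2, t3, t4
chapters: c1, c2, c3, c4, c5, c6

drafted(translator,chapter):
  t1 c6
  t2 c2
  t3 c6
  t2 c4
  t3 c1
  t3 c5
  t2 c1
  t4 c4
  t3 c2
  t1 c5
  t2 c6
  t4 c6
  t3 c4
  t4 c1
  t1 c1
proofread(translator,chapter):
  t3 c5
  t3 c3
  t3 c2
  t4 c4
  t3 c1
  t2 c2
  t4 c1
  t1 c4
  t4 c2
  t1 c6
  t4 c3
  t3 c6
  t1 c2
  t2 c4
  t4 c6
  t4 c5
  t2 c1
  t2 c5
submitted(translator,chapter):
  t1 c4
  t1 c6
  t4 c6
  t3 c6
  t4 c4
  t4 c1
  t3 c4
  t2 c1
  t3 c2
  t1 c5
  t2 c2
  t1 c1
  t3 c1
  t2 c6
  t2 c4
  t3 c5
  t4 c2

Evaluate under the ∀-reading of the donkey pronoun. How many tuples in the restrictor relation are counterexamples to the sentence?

"it" takes "a chapter" as antecedent — a donkey pronoun bound across the clause boundary.
Strong reading: for every (t,c) with drafted(t,c), proofread(t,c) ∧ submitted(t,c).
Restrictor pairs: (t1,c1) ✗  (t1,c5) ✗  (t1,c6) ✓  (t2,c1) ✓  (t2,c2) ✓  (t2,c4) ✓  (t2,c6) ✗  (t3,c1) ✓  (t3,c2) ✓  (t3,c4) ✗  (t3,c5) ✓  (t3,c6) ✓  (t4,c1) ✓  (t4,c4) ✓  (t4,c6) ✓
Counterexamples (restrictor pairs failing the scope): 4.

4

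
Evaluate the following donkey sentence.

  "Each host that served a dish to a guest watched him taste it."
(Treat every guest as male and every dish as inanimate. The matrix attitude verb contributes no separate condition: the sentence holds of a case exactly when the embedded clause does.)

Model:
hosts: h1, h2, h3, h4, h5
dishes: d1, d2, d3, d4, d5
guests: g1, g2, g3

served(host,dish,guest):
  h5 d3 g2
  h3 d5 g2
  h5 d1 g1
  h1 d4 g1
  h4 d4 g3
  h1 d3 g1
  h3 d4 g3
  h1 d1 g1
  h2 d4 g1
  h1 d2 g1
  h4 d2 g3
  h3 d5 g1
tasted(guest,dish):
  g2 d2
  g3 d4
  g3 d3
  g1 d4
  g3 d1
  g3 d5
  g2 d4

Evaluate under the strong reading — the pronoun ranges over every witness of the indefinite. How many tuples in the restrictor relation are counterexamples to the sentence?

"him" takes "a guest" as antecedent and "it" takes "a dish"; both are donkey pronouns co-varying with the restrictor.
Strong reading: for every (h,d,g) with served(h,d,g), tasted(g,d).
Restrictor triples: (h1,d1,g1)→tasted(g1,d1) ✗  (h1,d2,g1)→tasted(g1,d2) ✗  (h1,d3,g1)→tasted(g1,d3) ✗  (h1,d4,g1)→tasted(g1,d4) ✓  (h2,d4,g1)→tasted(g1,d4) ✓  (h3,d4,g3)→tasted(g3,d4) ✓  (h3,d5,g1)→tasted(g1,d5) ✗  (h3,d5,g2)→tasted(g2,d5) ✗  (h4,d2,g3)→tasted(g3,d2) ✗  (h4,d4,g3)→tasted(g3,d4) ✓  (h5,d1,g1)→tasted(g1,d1) ✗  (h5,d3,g2)→tasted(g2,d3) ✗
Counterexamples (restrictor triples failing the scope): 8.

8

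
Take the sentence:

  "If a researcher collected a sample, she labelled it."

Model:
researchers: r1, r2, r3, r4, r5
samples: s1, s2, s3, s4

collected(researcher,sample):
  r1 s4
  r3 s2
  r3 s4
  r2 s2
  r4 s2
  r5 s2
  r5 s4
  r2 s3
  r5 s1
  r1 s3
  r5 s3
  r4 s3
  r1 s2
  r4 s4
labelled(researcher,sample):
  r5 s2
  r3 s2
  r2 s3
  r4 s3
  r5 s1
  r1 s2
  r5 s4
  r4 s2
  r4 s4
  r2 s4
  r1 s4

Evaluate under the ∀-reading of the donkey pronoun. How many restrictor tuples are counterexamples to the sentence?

4

"it" takes "a sample" as antecedent — a donkey pronoun bound across the clause boundary.
Strong reading: for every (r,s) with collected(r,s), labelled(r,s).
Restrictor pairs: (r1,s2) ✓  (r1,s3) ✗  (r1,s4) ✓  (r2,s2) ✗  (r2,s3) ✓  (r3,s2) ✓  (r3,s4) ✗  (r4,s2) ✓  (r4,s3) ✓  (r4,s4) ✓  (r5,s1) ✓  (r5,s2) ✓  (r5,s3) ✗  (r5,s4) ✓
Counterexamples (restrictor pairs failing the scope): 4.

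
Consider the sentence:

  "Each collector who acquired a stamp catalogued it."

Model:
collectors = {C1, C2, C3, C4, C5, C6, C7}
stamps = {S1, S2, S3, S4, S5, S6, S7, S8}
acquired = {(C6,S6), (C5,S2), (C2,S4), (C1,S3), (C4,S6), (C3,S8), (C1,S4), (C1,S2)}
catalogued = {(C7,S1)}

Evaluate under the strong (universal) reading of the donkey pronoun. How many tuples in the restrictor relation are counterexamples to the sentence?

8

"it" takes "a stamp" as antecedent — a donkey pronoun bound across the clause boundary.
Strong reading: for every (c,s) with acquired(c,s), catalogued(c,s).
Restrictor pairs: (C1,S2) ✗  (C1,S3) ✗  (C1,S4) ✗  (C2,S4) ✗  (C3,S8) ✗  (C4,S6) ✗  (C5,S2) ✗  (C6,S6) ✗
Counterexamples (restrictor pairs failing the scope): 8.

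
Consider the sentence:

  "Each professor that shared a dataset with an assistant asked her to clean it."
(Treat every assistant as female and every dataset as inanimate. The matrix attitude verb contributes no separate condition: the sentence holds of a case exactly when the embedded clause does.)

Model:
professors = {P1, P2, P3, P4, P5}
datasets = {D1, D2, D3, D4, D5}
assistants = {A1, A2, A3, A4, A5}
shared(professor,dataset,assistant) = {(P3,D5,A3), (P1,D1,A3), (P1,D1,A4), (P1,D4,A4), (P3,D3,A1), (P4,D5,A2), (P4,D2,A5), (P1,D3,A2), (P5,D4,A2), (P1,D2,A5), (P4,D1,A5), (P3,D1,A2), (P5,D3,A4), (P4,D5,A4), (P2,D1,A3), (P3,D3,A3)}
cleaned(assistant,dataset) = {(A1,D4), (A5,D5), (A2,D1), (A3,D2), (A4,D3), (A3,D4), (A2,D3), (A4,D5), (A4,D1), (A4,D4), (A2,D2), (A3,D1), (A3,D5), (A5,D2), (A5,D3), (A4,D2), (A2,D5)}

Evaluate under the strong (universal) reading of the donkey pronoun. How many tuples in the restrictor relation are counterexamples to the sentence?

"her" takes "an assistant" as antecedent and "it" takes "a dataset"; both are donkey pronouns co-varying with the restrictor.
Strong reading: for every (p,d,a) with shared(p,d,a), cleaned(a,d).
Restrictor triples: (P1,D1,A3)→cleaned(A3,D1) ✓  (P1,D1,A4)→cleaned(A4,D1) ✓  (P1,D2,A5)→cleaned(A5,D2) ✓  (P1,D3,A2)→cleaned(A2,D3) ✓  (P1,D4,A4)→cleaned(A4,D4) ✓  (P2,D1,A3)→cleaned(A3,D1) ✓  (P3,D1,A2)→cleaned(A2,D1) ✓  (P3,D3,A1)→cleaned(A1,D3) ✗  (P3,D3,A3)→cleaned(A3,D3) ✗  (P3,D5,A3)→cleaned(A3,D5) ✓  (P4,D1,A5)→cleaned(A5,D1) ✗  (P4,D2,A5)→cleaned(A5,D2) ✓  (P4,D5,A2)→cleaned(A2,D5) ✓  (P4,D5,A4)→cleaned(A4,D5) ✓  (P5,D3,A4)→cleaned(A4,D3) ✓  (P5,D4,A2)→cleaned(A2,D4) ✗
Counterexamples (restrictor triples failing the scope): 4.

4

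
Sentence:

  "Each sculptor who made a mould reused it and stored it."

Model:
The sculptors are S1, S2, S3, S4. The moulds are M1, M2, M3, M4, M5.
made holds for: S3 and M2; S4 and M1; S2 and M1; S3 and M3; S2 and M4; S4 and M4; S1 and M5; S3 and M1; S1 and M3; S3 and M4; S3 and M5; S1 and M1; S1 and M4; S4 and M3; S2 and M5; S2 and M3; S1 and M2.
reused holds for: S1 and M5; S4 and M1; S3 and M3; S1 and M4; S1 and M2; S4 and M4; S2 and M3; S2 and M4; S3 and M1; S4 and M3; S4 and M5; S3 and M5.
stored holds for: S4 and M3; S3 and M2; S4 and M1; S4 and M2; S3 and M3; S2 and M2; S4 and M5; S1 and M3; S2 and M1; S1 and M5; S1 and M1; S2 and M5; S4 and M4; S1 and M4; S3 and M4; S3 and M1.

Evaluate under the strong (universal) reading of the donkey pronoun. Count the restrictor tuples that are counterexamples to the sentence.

10

"it" takes "a mould" as antecedent — a donkey pronoun bound across the clause boundary.
Strong reading: for every (s,m) with made(s,m), reused(s,m) ∧ stored(s,m).
Restrictor pairs: (S1,M1) ✗  (S1,M2) ✗  (S1,M3) ✗  (S1,M4) ✓  (S1,M5) ✓  (S2,M1) ✗  (S2,M3) ✗  (S2,M4) ✗  (S2,M5) ✗  (S3,M1) ✓  (S3,M2) ✗  (S3,M3) ✓  (S3,M4) ✗  (S3,M5) ✗  (S4,M1) ✓  (S4,M3) ✓  (S4,M4) ✓
Counterexamples (restrictor pairs failing the scope): 10.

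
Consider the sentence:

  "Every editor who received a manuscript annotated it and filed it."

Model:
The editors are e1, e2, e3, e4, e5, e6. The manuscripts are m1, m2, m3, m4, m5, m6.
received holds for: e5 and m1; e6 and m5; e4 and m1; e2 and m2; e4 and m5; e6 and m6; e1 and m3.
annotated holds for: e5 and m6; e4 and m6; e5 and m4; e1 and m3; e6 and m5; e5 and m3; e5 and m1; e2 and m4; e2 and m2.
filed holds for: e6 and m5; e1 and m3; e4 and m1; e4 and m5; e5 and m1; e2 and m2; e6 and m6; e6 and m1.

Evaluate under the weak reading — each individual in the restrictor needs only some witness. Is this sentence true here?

"it" takes "a manuscript" as antecedent — a donkey pronoun bound across the clause boundary.
Weak reading: every editor e with some received-manuscript has at least one received-manuscript m such that annotated(e,m) ∧ filed(e,m).
Per editor: e1:✓  e2:✓  e4:✗  e5:✓  e6:✓
e4 has no witness among its received-manuscripts.

False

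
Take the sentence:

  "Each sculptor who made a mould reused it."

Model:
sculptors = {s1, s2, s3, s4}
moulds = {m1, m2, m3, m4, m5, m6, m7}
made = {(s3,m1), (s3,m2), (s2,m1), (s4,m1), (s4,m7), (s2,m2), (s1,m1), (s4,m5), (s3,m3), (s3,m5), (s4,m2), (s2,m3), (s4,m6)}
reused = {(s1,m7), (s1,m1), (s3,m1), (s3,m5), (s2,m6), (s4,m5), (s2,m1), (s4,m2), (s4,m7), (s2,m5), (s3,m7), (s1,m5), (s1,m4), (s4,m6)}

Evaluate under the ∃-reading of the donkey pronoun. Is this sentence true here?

"it" takes "a mould" as antecedent — a donkey pronoun bound across the clause boundary.
Weak reading: every sculptor s with some made-mould has at least one made-mould m such that reused(s,m).
Per sculptor: s1:✓  s2:✓  s3:✓  s4:✓
Every sculptor in the restrictor has a witness.

True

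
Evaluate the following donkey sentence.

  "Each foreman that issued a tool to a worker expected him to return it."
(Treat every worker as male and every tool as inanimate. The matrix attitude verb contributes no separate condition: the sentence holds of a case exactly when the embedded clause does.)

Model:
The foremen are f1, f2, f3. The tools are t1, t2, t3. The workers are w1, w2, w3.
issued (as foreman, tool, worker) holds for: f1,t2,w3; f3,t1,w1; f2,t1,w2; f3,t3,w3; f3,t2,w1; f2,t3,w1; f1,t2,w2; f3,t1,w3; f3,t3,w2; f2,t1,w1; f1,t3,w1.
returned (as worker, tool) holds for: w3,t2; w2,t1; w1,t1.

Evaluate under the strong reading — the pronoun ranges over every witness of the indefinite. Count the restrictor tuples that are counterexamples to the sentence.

7

"him" takes "a worker" as antecedent and "it" takes "a tool"; both are donkey pronouns co-varying with the restrictor.
Strong reading: for every (f,t,w) with issued(f,t,w), returned(w,t).
Restrictor triples: (f1,t2,w2)→returned(w2,t2) ✗  (f1,t2,w3)→returned(w3,t2) ✓  (f1,t3,w1)→returned(w1,t3) ✗  (f2,t1,w1)→returned(w1,t1) ✓  (f2,t1,w2)→returned(w2,t1) ✓  (f2,t3,w1)→returned(w1,t3) ✗  (f3,t1,w1)→returned(w1,t1) ✓  (f3,t1,w3)→returned(w3,t1) ✗  (f3,t2,w1)→returned(w1,t2) ✗  (f3,t3,w2)→returned(w2,t3) ✗  (f3,t3,w3)→returned(w3,t3) ✗
Counterexamples (restrictor triples failing the scope): 7.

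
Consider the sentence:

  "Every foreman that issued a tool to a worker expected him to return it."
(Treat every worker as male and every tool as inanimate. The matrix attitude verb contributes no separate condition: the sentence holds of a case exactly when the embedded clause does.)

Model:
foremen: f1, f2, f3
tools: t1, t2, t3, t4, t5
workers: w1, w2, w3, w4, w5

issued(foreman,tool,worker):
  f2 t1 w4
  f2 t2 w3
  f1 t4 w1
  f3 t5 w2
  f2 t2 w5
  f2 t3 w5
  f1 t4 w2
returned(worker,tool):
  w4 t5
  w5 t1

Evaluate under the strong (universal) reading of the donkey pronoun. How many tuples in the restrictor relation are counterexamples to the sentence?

"him" takes "a worker" as antecedent and "it" takes "a tool"; both are donkey pronouns co-varying with the restrictor.
Strong reading: for every (f,t,w) with issued(f,t,w), returned(w,t).
Restrictor triples: (f1,t4,w1)→returned(w1,t4) ✗  (f1,t4,w2)→returned(w2,t4) ✗  (f2,t1,w4)→returned(w4,t1) ✗  (f2,t2,w3)→returned(w3,t2) ✗  (f2,t2,w5)→returned(w5,t2) ✗  (f2,t3,w5)→returned(w5,t3) ✗  (f3,t5,w2)→returned(w2,t5) ✗
Counterexamples (restrictor triples failing the scope): 7.

7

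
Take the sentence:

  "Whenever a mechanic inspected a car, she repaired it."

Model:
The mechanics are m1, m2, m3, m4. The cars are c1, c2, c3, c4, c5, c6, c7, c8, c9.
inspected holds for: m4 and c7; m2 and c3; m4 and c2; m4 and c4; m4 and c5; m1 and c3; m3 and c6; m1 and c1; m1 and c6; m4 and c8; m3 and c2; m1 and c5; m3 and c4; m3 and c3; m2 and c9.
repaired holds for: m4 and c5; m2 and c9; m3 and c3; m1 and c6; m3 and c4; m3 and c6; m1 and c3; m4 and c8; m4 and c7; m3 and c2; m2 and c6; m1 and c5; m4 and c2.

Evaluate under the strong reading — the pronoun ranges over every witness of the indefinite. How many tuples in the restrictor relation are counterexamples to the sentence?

"it" takes "a car" as antecedent — a donkey pronoun bound across the clause boundary.
Strong reading: for every (m,c) with inspected(m,c), repaired(m,c).
Restrictor pairs: (m1,c1) ✗  (m1,c3) ✓  (m1,c5) ✓  (m1,c6) ✓  (m2,c3) ✗  (m2,c9) ✓  (m3,c2) ✓  (m3,c3) ✓  (m3,c4) ✓  (m3,c6) ✓  (m4,c2) ✓  (m4,c4) ✗  (m4,c5) ✓  (m4,c7) ✓  (m4,c8) ✓
Counterexamples (restrictor pairs failing the scope): 3.

3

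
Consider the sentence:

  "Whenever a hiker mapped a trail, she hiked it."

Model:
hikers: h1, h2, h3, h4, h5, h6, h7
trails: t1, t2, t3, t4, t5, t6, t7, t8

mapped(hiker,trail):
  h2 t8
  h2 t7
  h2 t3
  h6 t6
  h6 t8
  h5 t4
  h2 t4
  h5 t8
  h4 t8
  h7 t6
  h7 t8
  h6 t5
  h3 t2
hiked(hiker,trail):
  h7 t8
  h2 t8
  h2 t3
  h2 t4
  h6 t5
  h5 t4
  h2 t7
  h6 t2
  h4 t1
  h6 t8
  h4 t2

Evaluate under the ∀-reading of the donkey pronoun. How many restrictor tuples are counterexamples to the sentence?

5

"it" takes "a trail" as antecedent — a donkey pronoun bound across the clause boundary.
Strong reading: for every (h,t) with mapped(h,t), hiked(h,t).
Restrictor pairs: (h2,t3) ✓  (h2,t4) ✓  (h2,t7) ✓  (h2,t8) ✓  (h3,t2) ✗  (h4,t8) ✗  (h5,t4) ✓  (h5,t8) ✗  (h6,t5) ✓  (h6,t6) ✗  (h6,t8) ✓  (h7,t6) ✗  (h7,t8) ✓
Counterexamples (restrictor pairs failing the scope): 5.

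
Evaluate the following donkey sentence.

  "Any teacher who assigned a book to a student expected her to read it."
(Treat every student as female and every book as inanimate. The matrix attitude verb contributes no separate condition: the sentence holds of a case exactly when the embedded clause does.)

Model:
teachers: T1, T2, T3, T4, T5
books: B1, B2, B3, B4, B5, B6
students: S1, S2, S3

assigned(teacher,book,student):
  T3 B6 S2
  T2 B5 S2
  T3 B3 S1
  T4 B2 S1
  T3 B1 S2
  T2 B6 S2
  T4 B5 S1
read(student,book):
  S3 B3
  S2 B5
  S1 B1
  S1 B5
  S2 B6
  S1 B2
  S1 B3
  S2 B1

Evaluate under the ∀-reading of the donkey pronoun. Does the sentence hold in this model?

True

"her" takes "a student" as antecedent and "it" takes "a book"; both are donkey pronouns co-varying with the restrictor.
Strong reading: for every (t,b,s) with assigned(t,b,s), read(s,b).
Restrictor triples: (T2,B5,S2)→read(S2,B5) ✓  (T2,B6,S2)→read(S2,B6) ✓  (T3,B1,S2)→read(S2,B1) ✓  (T3,B3,S1)→read(S1,B3) ✓  (T3,B6,S2)→read(S2,B6) ✓  (T4,B2,S1)→read(S1,B2) ✓  (T4,B5,S1)→read(S1,B5) ✓
Every restrictor triple satisfies the scope.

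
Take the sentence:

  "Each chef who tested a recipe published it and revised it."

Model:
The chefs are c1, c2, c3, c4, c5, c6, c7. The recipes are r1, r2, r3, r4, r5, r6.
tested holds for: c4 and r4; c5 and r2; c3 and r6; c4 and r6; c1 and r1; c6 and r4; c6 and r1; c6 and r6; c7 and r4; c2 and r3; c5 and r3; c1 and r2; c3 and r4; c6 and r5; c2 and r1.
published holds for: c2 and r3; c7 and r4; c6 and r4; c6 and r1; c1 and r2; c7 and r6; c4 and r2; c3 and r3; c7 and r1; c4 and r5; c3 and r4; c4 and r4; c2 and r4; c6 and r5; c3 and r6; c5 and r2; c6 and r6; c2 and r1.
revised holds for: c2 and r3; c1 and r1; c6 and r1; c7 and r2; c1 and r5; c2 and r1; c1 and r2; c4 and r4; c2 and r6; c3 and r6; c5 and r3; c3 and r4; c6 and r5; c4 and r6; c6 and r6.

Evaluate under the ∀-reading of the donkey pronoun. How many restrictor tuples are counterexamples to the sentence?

"it" takes "a recipe" as antecedent — a donkey pronoun bound across the clause boundary.
Strong reading: for every (c,r) with tested(c,r), published(c,r) ∧ revised(c,r).
Restrictor pairs: (c1,r1) ✗  (c1,r2) ✓  (c2,r1) ✓  (c2,r3) ✓  (c3,r4) ✓  (c3,r6) ✓  (c4,r4) ✓  (c4,r6) ✗  (c5,r2) ✗  (c5,r3) ✗  (c6,r1) ✓  (c6,r4) ✗  (c6,r5) ✓  (c6,r6) ✓  (c7,r4) ✗
Counterexamples (restrictor pairs failing the scope): 6.

6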